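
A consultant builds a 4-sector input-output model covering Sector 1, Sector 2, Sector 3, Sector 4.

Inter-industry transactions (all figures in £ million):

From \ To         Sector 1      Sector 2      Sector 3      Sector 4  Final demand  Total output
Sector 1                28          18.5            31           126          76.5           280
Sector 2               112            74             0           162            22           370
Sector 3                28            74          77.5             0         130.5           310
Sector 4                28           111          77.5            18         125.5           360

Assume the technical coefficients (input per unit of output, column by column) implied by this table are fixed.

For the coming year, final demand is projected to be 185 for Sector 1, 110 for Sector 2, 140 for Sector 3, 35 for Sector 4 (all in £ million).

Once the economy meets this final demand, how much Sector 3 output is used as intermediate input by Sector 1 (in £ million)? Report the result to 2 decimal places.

Technical coefficients a_ij = z_ij / X_j:
  a_11 = 28/280 = 0.10, a_21 = 112/280 = 0.40, a_31 = 28/280 = 0.10, a_41 = 28/280 = 0.10
  a_12 = 18.5/370 = 0.05, a_22 = 74/370 = 0.20, a_32 = 74/370 = 0.20, a_42 = 111/370 = 0.30
  a_13 = 31/310 = 0.10, a_23 = 0/310 = 0.00, a_33 = 77.5/310 = 0.25, a_43 = 77.5/310 = 0.25
  a_14 = 126/360 = 0.35, a_24 = 162/360 = 0.45, a_34 = 0/360 = 0.00, a_44 = 18/360 = 0.05
I − A =
  [   0.90    -0.05    -0.10    -0.35]
  [  -0.40     0.80     0.00    -0.45]
  [  -0.10    -0.20     0.75     0.00]
  [  -0.10    -0.30    -0.25     0.95]
Compute the cofactors C_ij = (−1)^(i+j)·(3×3 minor ij) of I−A; the adjugate is their transpose:
adj(I−A) = Cᵀ =
  [ 0.446250   0.150875   0.138125   0.235875]
  [ 0.330000   0.596750   0.178750   0.404250]
  [ 0.147500   0.179250   0.471250   0.139250]
  [ 0.190000   0.251500   0.195000   0.509000]
det(I−A) = Σ_j (I−A)_1j·C_1j = (0.90)(0.446250) + (-0.05)(0.330000) + (-0.10)(0.147500) + (-0.35)(0.190000) = 0.303875
(I − A)⁻¹ = adj(I−A) / det(I−A) ≈
  [   1.4685     0.4965     0.4545     0.7762]
  [   1.0860     1.9638     0.5882     1.3303]
  [   0.4854     0.5899     1.5508     0.4582]
  [   0.6253     0.8276     0.6417     1.6750]
First solve x = (I − A)⁻¹ d = adj(I−A)·d / det(I−A); in particular x_1 = (0.446250·185 + 0.150875·110 + 0.138125·140 + 0.235875·35) / 0.303875 = 126.745625 / 0.303875 ≈ 417.0979.
Intermediate flow from 3 to 1: z_31 = a_31 · x_1 = 0.10 × 126.745625 / 0.303875 = 12.6745625 / 0.303875 ≈ 41.71.

z_31 = 41.71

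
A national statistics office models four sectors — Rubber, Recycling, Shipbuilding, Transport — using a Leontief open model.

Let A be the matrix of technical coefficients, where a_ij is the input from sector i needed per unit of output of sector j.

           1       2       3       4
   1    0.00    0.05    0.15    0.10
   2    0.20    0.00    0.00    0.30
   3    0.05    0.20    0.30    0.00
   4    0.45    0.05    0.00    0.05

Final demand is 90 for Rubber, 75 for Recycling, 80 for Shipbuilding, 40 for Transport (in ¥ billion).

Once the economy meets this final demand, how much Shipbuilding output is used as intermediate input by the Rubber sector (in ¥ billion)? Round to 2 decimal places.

z_31 = 6.61

I − A =
  [   1.00    -0.05    -0.15    -0.10]
  [  -0.20     1.00     0.00    -0.30]
  [  -0.05    -0.20     0.70     0.00]
  [  -0.45    -0.05     0.00     0.95]
Compute the cofactors C_ij = (−1)^(i+j)·(3×3 minor ij) of I−A; the adjugate is their transpose:
adj(I−A) = Cᵀ =
  [ 0.654500   0.065250   0.140250   0.089500]
  [ 0.227500   0.626375   0.048750   0.221750]
  [ 0.111750   0.183625   0.872750   0.069750]
  [ 0.322000   0.063875   0.069000   0.679500]
det(I−A) = Σ_j (I−A)_1j·C_1j = (1.00)(0.654500) + (-0.05)(0.227500) + (-0.15)(0.111750) + (-0.10)(0.322000) = 0.5941625
(I − A)⁻¹ = adj(I−A) / det(I−A) ≈
  [   1.1016     0.1098     0.2360     0.1506]
  [   0.3829     1.0542     0.0820     0.3732]
  [   0.1881     0.3090     1.4689     0.1174]
  [   0.5419     0.1075     0.1161     1.1436]
First solve x = (I − A)⁻¹ d = adj(I−A)·d / det(I−A); in particular x_1 = (0.654500·90 + 0.065250·75 + 0.140250·80 + 0.089500·40) / 0.5941625 = 78.59875 / 0.5941625 ≈ 132.2849.
Intermediate flow from 3 to 1: z_31 = a_31 · x_1 = 0.05 × 78.59875 / 0.5941625 = 3.9299375 / 0.5941625 ≈ 6.61.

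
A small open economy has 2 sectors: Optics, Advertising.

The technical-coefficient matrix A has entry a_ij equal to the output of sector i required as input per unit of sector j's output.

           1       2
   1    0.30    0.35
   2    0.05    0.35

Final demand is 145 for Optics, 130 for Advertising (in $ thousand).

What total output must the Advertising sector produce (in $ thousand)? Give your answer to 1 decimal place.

I − A =
  [   0.70    -0.35]
  [  -0.05     0.65]
det(I−A) = (0.70)(0.65) − (-0.35)(-0.05) = 0.4375
adj(I−A) = [[0.65, 0.35], [0.05, 0.70]]
(I − A)⁻¹ = adj(I−A) / det(I−A) ≈
  [   1.4857     0.8000]
  [   0.1143     1.6000]
x = (I − A)⁻¹ d = adj(I−A)·d / det(I−A), with det(I−A) = 0.4375:
  x_1 = (0.65·145 + 0.35·130) / 0.4375 = 139.75 / 0.4375 ≈ 319.4
  x_2 = (0.05·145 + 0.70·130) / 0.4375 = 98.25 / 0.4375 ≈ 224.6

x_2 = 224.6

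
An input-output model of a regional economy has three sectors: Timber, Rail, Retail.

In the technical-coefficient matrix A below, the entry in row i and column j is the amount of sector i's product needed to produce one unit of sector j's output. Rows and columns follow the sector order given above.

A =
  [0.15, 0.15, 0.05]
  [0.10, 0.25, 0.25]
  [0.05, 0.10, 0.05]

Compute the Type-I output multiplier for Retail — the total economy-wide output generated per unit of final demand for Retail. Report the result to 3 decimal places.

m_3 = 1.617

I − A =
  [   0.85    -0.15    -0.05]
  [  -0.10     0.75    -0.25]
  [  -0.05    -0.10     0.95]
Cofactors of I−A, C_ij = (−1)^(i+j)·(minor ij) (rows/columns in the sector order above):
  C_11 = (0.75)(0.95) − (-0.25)(-0.10) = 0.6875
  C_12 = −[(-0.10)(0.95) − (-0.25)(-0.05)] = 0.1075
  C_13 = (-0.10)(-0.10) − (0.75)(-0.05) = 0.0475
  C_21 = −[(-0.15)(0.95) − (-0.05)(-0.10)] = 0.1475
  C_22 = (0.85)(0.95) − (-0.05)(-0.05) = 0.8050
  C_23 = −[(0.85)(-0.10) − (-0.15)(-0.05)] = 0.0925
  C_31 = (-0.15)(-0.25) − (-0.05)(0.75) = 0.0750
  C_32 = −[(0.85)(-0.25) − (-0.05)(-0.10)] = 0.2175
  C_33 = (0.85)(0.75) − (-0.15)(-0.10) = 0.6225
det(I−A) = Σ_j (I−A)_1j·C_1j = (0.85)(0.6875) + (-0.15)(0.1075) + (-0.05)(0.0475) = 0.565875
adj(I−A) = Cᵀ =
  [ 0.6875   0.1475   0.0750]
  [ 0.1075   0.8050   0.2175]
  [ 0.0475   0.0925   0.6225]
(I − A)⁻¹ = adj(I−A) / det(I−A) ≈
  [   1.2149     0.2607     0.1325]
  [   0.1900     1.4226     0.3844]
  [   0.0839     0.1635     1.1001]
The output multiplier for sector j is the column-j sum of the Leontief inverse (I − A)⁻¹ = adj(I−A) / det(I−A).
Column 3 of adj(I−A): (0.0750, 0.2175, 0.6225); det(I−A) = 0.565875.
m_3 = (0.0750 + 0.2175 + 0.6225) / 0.565875 = 0.915 / 0.565875 ≈ 1.617.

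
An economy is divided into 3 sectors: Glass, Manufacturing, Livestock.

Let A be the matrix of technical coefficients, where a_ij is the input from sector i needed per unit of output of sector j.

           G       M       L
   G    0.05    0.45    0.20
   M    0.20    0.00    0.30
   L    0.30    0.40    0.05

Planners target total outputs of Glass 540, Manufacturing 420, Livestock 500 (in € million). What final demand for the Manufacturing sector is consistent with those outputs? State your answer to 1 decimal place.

d_M = 162.0

I − A =
  [   0.95    -0.45    -0.20]
  [  -0.20     1.00    -0.30]
  [  -0.30    -0.40     0.95]
d = (I − A) x:
  d_G = (+0.95)·540 + (-0.45)·420 + (-0.20)·500 = 224.0
  d_M = (-0.20)·540 + (+1.00)·420 + (-0.30)·500 = 162.0
  d_L = (-0.30)·540 + (-0.40)·420 + (+0.95)·500 = 145.0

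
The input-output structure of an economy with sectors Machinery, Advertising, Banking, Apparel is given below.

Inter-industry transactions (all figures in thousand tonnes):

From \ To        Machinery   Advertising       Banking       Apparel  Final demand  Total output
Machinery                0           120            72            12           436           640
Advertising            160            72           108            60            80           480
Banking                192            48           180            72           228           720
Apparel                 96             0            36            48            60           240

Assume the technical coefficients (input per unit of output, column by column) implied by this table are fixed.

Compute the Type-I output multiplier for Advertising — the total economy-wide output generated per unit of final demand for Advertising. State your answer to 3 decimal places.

m_2 = 2.252

Technical coefficients a_ij = z_ij / X_j:
  a_11 = 0/640 = 0.00, a_21 = 160/640 = 0.25, a_31 = 192/640 = 0.30, a_41 = 96/640 = 0.15
  a_12 = 120/480 = 0.25, a_22 = 72/480 = 0.15, a_32 = 48/480 = 0.10, a_42 = 0/480 = 0.00
  a_13 = 72/720 = 0.10, a_23 = 108/720 = 0.15, a_33 = 180/720 = 0.25, a_43 = 36/720 = 0.05
  a_14 = 12/240 = 0.05, a_24 = 60/240 = 0.25, a_34 = 72/240 = 0.30, a_44 = 48/240 = 0.20
I − A =
  [   1.00    -0.25    -0.10    -0.05]
  [  -0.25     0.85    -0.15    -0.25]
  [  -0.30    -0.10     0.75    -0.30]
  [  -0.15     0.00    -0.05     0.80]
Compute the cofactors C_ij = (−1)^(i+j)·(3×3 minor ij) of I−A; the adjugate is their transpose:
adj(I−A) = Cᵀ =
  [ 0.484000   0.154500   0.103250   0.117250]
  [ 0.220875   0.550125   0.155750   0.244125]
  [ 0.266000   0.150500   0.614250   0.294000]
  [ 0.107375   0.038375   0.057750   0.536375]
det(I−A) = Σ_j (I−A)_1j·C_1j = (1.00)(0.484000) + (-0.25)(0.220875) + (-0.10)(0.266000) + (-0.05)(0.107375) = 0.3968125
(I − A)⁻¹ = adj(I−A) / det(I−A) ≈
  [   1.2197     0.3894     0.2602     0.2955]
  [   0.5566     1.3864     0.3925     0.6152]
  [   0.6703     0.3793     1.5480     0.7409]
  [   0.2706     0.0967     0.1455     1.3517]
The output multiplier for sector j is the column-j sum of the Leontief inverse (I − A)⁻¹ = adj(I−A) / det(I−A).
Column 2 of adj(I−A): (0.154500, 0.550125, 0.150500, 0.038375); det(I−A) = 0.3968125.
m_2 = (0.154500 + 0.550125 + 0.150500 + 0.038375) / 0.3968125 = 0.8935 / 0.3968125 ≈ 2.252.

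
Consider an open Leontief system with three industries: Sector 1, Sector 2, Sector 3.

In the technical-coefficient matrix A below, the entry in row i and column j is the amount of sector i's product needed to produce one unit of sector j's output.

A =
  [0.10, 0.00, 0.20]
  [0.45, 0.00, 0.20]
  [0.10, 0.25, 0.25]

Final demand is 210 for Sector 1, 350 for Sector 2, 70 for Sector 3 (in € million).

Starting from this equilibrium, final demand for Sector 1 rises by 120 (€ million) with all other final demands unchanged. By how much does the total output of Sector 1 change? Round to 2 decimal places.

I − A =
  [   0.90     0.00    -0.20]
  [  -0.45     1.00    -0.20]
  [  -0.10    -0.25     0.75]
Cofactors of I−A, C_ij = (−1)^(i+j)·(minor ij) (rows/columns in the sector order above):
  C_11 = (1.00)(0.75) − (-0.20)(-0.25) = 0.7000
  C_12 = −[(-0.45)(0.75) − (-0.20)(-0.10)] = 0.3575
  C_13 = (-0.45)(-0.25) − (1.00)(-0.10) = 0.2125
  C_21 = −[(0.00)(0.75) − (-0.20)(-0.25)] = 0.0500
  C_22 = (0.90)(0.75) − (-0.20)(-0.10) = 0.6550
  C_23 = −[(0.90)(-0.25) − (0.00)(-0.10)] = 0.2250
  C_31 = (0.00)(-0.20) − (-0.20)(1.00) = 0.2000
  C_32 = −[(0.90)(-0.20) − (-0.20)(-0.45)] = 0.2700
  C_33 = (0.90)(1.00) − (0.00)(-0.45) = 0.9000
det(I−A) = Σ_j (I−A)_1j·C_1j = (0.90)(0.7000) + (0.00)(0.3575) + (-0.20)(0.2125) = 0.5875
adj(I−A) = Cᵀ =
  [ 0.7000   0.0500   0.2000]
  [ 0.3575   0.6550   0.2700]
  [ 0.2125   0.2250   0.9000]
(I − A)⁻¹ = adj(I−A) / det(I−A) ≈
  [   1.1915     0.0851     0.3404]
  [   0.6085     1.1149     0.4596]
  [   0.3617     0.3830     1.5319]
Δx = (I − A)⁻¹ Δd with Δd having +120 in the Sector 1 component and 0 elsewhere.
So Δx_1 = L_11 · (+120), where L_11 = adj(I−A)_11 / det(I−A) = 0.7000 / 0.5875.
Δx_1 = 0.7000 × (+120) / 0.5875 = 84.00 / 0.5875 ≈ 142.98.

Δx_1 = 142.98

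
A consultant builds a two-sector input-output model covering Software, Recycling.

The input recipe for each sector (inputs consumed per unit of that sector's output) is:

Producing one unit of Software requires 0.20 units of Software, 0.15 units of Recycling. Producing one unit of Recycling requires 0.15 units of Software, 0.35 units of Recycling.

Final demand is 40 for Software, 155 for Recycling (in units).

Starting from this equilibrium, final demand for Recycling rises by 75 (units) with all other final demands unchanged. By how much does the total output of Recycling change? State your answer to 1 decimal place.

I − A =
  [   0.80    -0.15]
  [  -0.15     0.65]
det(I−A) = (0.80)(0.65) − (-0.15)(-0.15) = 0.4975
adj(I−A) = [[0.65, 0.15], [0.15, 0.80]]
(I − A)⁻¹ = adj(I−A) / det(I−A) ≈
  [   1.3065     0.3015]
  [   0.3015     1.6080]
Δx = (I − A)⁻¹ Δd with Δd having +75 in the Recycling component and 0 elsewhere.
So Δx_2 = L_22 · (+75), where L_22 = adj(I−A)_22 / det(I−A) = 0.80 / 0.4975.
Δx_2 = 0.80 × (+75) / 0.4975 = 60.00 / 0.4975 ≈ 120.6.

Δx_2 = 120.6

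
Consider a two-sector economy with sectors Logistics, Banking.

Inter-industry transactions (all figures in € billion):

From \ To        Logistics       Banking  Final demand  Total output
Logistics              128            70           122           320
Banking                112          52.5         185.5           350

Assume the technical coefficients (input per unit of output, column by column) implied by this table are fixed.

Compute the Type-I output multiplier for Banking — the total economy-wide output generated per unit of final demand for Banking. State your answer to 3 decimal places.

m_2 = 1.818

Technical coefficients a_ij = z_ij / X_j:
  a_11 = 128/320 = 0.40, a_21 = 112/320 = 0.35
  a_12 = 70/350 = 0.20, a_22 = 52.5/350 = 0.15
I − A =
  [   0.60    -0.20]
  [  -0.35     0.85]
det(I−A) = (0.60)(0.85) − (-0.20)(-0.35) = 0.4400
adj(I−A) = [[0.85, 0.20], [0.35, 0.60]]
(I − A)⁻¹ = adj(I−A) / det(I−A) ≈
  [   1.9318     0.4545]
  [   0.7955     1.3636]
The output multiplier for sector j is the column-j sum of the Leontief inverse (I − A)⁻¹ = adj(I−A) / det(I−A).
Column 2 of adj(I−A): (0.20, 0.60); det(I−A) = 0.4400.
m_2 = (0.20 + 0.60) / 0.4400 = 0.80 / 0.4400 ≈ 1.818.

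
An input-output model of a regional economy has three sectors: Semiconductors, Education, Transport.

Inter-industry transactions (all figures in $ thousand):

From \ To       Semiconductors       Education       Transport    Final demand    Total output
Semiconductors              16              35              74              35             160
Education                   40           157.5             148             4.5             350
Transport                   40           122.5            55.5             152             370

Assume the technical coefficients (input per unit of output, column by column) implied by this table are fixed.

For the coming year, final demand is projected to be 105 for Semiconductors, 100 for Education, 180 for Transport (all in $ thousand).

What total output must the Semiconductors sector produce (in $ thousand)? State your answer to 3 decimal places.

x_1 = 351.888

Technical coefficients a_ij = z_ij / X_j:
  a_11 = 16/160 = 0.10, a_21 = 40/160 = 0.25, a_31 = 40/160 = 0.25
  a_12 = 35/350 = 0.10, a_22 = 157.5/350 = 0.45, a_32 = 122.5/350 = 0.35
  a_13 = 74/370 = 0.20, a_23 = 148/370 = 0.40, a_33 = 55.5/370 = 0.15
I − A =
  [   0.90    -0.10    -0.20]
  [  -0.25     0.55    -0.40]
  [  -0.25    -0.35     0.85]
Cofactors of I−A, C_ij = (−1)^(i+j)·(minor ij) (rows/columns in the sector order above):
  C_11 = (0.55)(0.85) − (-0.40)(-0.35) = 0.3275
  C_12 = −[(-0.25)(0.85) − (-0.40)(-0.25)] = 0.3125
  C_13 = (-0.25)(-0.35) − (0.55)(-0.25) = 0.2250
  C_21 = −[(-0.10)(0.85) − (-0.20)(-0.35)] = 0.1550
  C_22 = (0.90)(0.85) − (-0.20)(-0.25) = 0.7150
  C_23 = −[(0.90)(-0.35) − (-0.10)(-0.25)] = 0.3400
  C_31 = (-0.10)(-0.40) − (-0.20)(0.55) = 0.1500
  C_32 = −[(0.90)(-0.40) − (-0.20)(-0.25)] = 0.4100
  C_33 = (0.90)(0.55) − (-0.10)(-0.25) = 0.4700
det(I−A) = Σ_j (I−A)_1j·C_1j = (0.90)(0.3275) + (-0.10)(0.3125) + (-0.20)(0.2250) = 0.2185
adj(I−A) = Cᵀ =
  [ 0.3275   0.1550   0.1500]
  [ 0.3125   0.7150   0.4100]
  [ 0.2250   0.3400   0.4700]
(I − A)⁻¹ = adj(I−A) / det(I−A) ≈
  [   1.4989     0.7094     0.6865]
  [   1.4302     3.2723     1.8764]
  [   1.0297     1.5561     2.1510]
x = (I − A)⁻¹ d = adj(I−A)·d / det(I−A), with det(I−A) = 0.2185:
  x_1 = (0.3275·105 + 0.1550·100 + 0.1500·180) / 0.2185 = 76.8875 / 0.2185 ≈ 351.888
  x_2 = (0.3125·105 + 0.7150·100 + 0.4100·180) / 0.2185 = 178.1125 / 0.2185 ≈ 815.160
  x_3 = (0.2250·105 + 0.3400·100 + 0.4700·180) / 0.2185 = 142.225 / 0.2185 ≈ 650.915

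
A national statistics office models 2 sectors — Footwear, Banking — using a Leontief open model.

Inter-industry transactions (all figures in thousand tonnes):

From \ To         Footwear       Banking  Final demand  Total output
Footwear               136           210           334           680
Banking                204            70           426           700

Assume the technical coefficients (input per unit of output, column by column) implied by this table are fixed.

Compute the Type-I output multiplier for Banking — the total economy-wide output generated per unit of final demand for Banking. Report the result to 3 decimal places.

Technical coefficients a_ij = z_ij / X_j:
  a_FF = 136/680 = 0.20, a_BF = 204/680 = 0.30
  a_FB = 210/700 = 0.30, a_BB = 70/700 = 0.10
I − A =
  [   0.80    -0.30]
  [  -0.30     0.90]
det(I−A) = (0.80)(0.90) − (-0.30)(-0.30) = 0.6300
adj(I−A) = [[0.90, 0.30], [0.30, 0.80]]
(I − A)⁻¹ = adj(I−A) / det(I−A) ≈
  [   1.4286     0.4762]
  [   0.4762     1.2698]
The output multiplier for sector j is the column-j sum of the Leontief inverse (I − A)⁻¹ = adj(I−A) / det(I−A).
Column B of adj(I−A): (0.30, 0.80); det(I−A) = 0.6300.
m_B = (0.30 + 0.80) / 0.6300 = 1.10 / 0.6300 ≈ 1.746.

m_B = 1.746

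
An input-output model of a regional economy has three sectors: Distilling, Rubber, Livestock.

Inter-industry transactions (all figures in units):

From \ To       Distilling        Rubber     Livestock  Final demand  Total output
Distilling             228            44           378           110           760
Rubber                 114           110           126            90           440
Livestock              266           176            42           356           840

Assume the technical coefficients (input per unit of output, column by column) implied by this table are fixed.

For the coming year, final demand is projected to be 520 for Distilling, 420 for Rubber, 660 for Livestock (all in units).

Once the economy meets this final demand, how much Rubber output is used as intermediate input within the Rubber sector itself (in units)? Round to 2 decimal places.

z_RR = 366.62

Technical coefficients a_ij = z_ij / X_j:
  a_DD = 228/760 = 0.30, a_RD = 114/760 = 0.15, a_LD = 266/760 = 0.35
  a_DR = 44/440 = 0.10, a_RR = 110/440 = 0.25, a_LR = 176/440 = 0.40
  a_DL = 378/840 = 0.45, a_RL = 126/840 = 0.15, a_LL = 42/840 = 0.05
I − A =
  [   0.70    -0.10    -0.45]
  [  -0.15     0.75    -0.15]
  [  -0.35    -0.40     0.95]
Cofactors of I−A, C_ij = (−1)^(i+j)·(minor ij) (rows/columns in the sector order above):
  C_11 = (0.75)(0.95) − (-0.15)(-0.40) = 0.6525
  C_12 = −[(-0.15)(0.95) − (-0.15)(-0.35)] = 0.1950
  C_13 = (-0.15)(-0.40) − (0.75)(-0.35) = 0.3225
  C_21 = −[(-0.10)(0.95) − (-0.45)(-0.40)] = 0.2750
  C_22 = (0.70)(0.95) − (-0.45)(-0.35) = 0.5075
  C_23 = −[(0.70)(-0.40) − (-0.10)(-0.35)] = 0.3150
  C_31 = (-0.10)(-0.15) − (-0.45)(0.75) = 0.3525
  C_32 = −[(0.70)(-0.15) − (-0.45)(-0.15)] = 0.1725
  C_33 = (0.70)(0.75) − (-0.10)(-0.15) = 0.5100
det(I−A) = Σ_j (I−A)_1j·C_1j = (0.70)(0.6525) + (-0.10)(0.1950) + (-0.45)(0.3225) = 0.292125
adj(I−A) = Cᵀ =
  [ 0.6525   0.2750   0.3525]
  [ 0.1950   0.5075   0.1725]
  [ 0.3225   0.3150   0.5100]
(I − A)⁻¹ = adj(I−A) / det(I−A) ≈
  [   2.2336     0.9414     1.2067]
  [   0.6675     1.7373     0.5905]
  [   1.1040     1.0783     1.7458]
First solve x = (I − A)⁻¹ d = adj(I−A)·d / det(I−A); in particular x_R = (0.1950·520 + 0.5075·420 + 0.1725·660) / 0.292125 = 428.40 / 0.292125 ≈ 1466.4955.
Intermediate flow from R to R: z_RR = a_RR · x_R = 0.25 × 428.40 / 0.292125 = 107.10 / 0.292125 ≈ 366.62.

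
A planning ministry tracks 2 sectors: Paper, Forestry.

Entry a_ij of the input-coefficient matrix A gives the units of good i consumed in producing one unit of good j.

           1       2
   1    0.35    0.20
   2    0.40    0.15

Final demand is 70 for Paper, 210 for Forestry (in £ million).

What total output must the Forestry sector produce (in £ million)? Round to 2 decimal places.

x_2 = 348.15

I − A =
  [   0.65    -0.20]
  [  -0.40     0.85]
det(I−A) = (0.65)(0.85) − (-0.20)(-0.40) = 0.4725
adj(I−A) = [[0.85, 0.20], [0.40, 0.65]]
(I − A)⁻¹ = adj(I−A) / det(I−A) ≈
  [   1.7989     0.4233]
  [   0.8466     1.3757]
x = (I − A)⁻¹ d = adj(I−A)·d / det(I−A), with det(I−A) = 0.4725:
  x_1 = (0.85·70 + 0.20·210) / 0.4725 = 101.50 / 0.4725 ≈ 214.81
  x_2 = (0.40·70 + 0.65·210) / 0.4725 = 164.50 / 0.4725 ≈ 348.15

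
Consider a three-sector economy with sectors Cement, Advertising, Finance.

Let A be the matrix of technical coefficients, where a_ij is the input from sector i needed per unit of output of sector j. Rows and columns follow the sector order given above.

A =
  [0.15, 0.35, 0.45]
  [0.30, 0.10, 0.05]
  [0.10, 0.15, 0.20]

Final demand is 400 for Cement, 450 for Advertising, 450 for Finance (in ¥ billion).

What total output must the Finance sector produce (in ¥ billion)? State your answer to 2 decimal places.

I − A =
  [   0.85    -0.35    -0.45]
  [  -0.30     0.90    -0.05]
  [  -0.10    -0.15     0.80]
Cofactors of I−A, C_ij = (−1)^(i+j)·(minor ij) (rows/columns in the sector order above):
  C_11 = (0.90)(0.80) − (-0.05)(-0.15) = 0.7125
  C_12 = −[(-0.30)(0.80) − (-0.05)(-0.10)] = 0.2450
  C_13 = (-0.30)(-0.15) − (0.90)(-0.10) = 0.1350
  C_21 = −[(-0.35)(0.80) − (-0.45)(-0.15)] = 0.3475
  C_22 = (0.85)(0.80) − (-0.45)(-0.10) = 0.6350
  C_23 = −[(0.85)(-0.15) − (-0.35)(-0.10)] = 0.1625
  C_31 = (-0.35)(-0.05) − (-0.45)(0.90) = 0.4225
  C_32 = −[(0.85)(-0.05) − (-0.45)(-0.30)] = 0.1775
  C_33 = (0.85)(0.90) − (-0.35)(-0.30) = 0.6600
det(I−A) = Σ_j (I−A)_1j·C_1j = (0.85)(0.7125) + (-0.35)(0.2450) + (-0.45)(0.1350) = 0.459125
adj(I−A) = Cᵀ =
  [ 0.7125   0.3475   0.4225]
  [ 0.2450   0.6350   0.1775]
  [ 0.1350   0.1625   0.6600]
(I − A)⁻¹ = adj(I−A) / det(I−A) ≈
  [   1.5519     0.7569     0.9202]
  [   0.5336     1.3831     0.3866]
  [   0.2940     0.3539     1.4375]
x = (I − A)⁻¹ d = adj(I−A)·d / det(I−A), with det(I−A) = 0.459125:
  x_1 = (0.7125·400 + 0.3475·450 + 0.4225·450) / 0.459125 = 631.50 / 0.459125 ≈ 1375.44
  x_2 = (0.2450·400 + 0.6350·450 + 0.1775·450) / 0.459125 = 463.625 / 0.459125 ≈ 1009.80
  x_3 = (0.1350·400 + 0.1625·450 + 0.6600·450) / 0.459125 = 424.125 / 0.459125 ≈ 923.77

x_3 = 923.77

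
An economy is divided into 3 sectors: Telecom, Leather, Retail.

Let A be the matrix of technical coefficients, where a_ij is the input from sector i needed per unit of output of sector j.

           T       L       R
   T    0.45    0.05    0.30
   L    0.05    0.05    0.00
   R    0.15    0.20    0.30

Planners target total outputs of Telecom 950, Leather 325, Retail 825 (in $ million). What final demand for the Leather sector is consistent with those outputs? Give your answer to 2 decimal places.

I − A =
  [   0.55    -0.05    -0.30]
  [  -0.05     0.95     0.00]
  [  -0.15    -0.20     0.70]
d = (I − A) x:
  d_T = (+0.55)·950 + (-0.05)·325 + (-0.30)·825 = 258.75
  d_L = (-0.05)·950 + (+0.95)·325 + (+0.00)·825 = 261.25
  d_R = (-0.15)·950 + (-0.20)·325 + (+0.70)·825 = 370.00

d_L = 261.25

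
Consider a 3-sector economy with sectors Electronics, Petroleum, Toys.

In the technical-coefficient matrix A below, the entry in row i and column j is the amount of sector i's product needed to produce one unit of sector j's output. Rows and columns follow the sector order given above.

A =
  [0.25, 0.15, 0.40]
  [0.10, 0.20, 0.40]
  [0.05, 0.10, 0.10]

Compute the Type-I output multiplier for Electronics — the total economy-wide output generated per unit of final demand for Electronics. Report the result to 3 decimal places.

I − A =
  [   0.75    -0.15    -0.40]
  [  -0.10     0.80    -0.40]
  [  -0.05    -0.10     0.90]
Cofactors of I−A, C_ij = (−1)^(i+j)·(minor ij) (rows/columns in the sector order above):
  C_11 = (0.80)(0.90) − (-0.40)(-0.10) = 0.6800
  C_12 = −[(-0.10)(0.90) − (-0.40)(-0.05)] = 0.1100
  C_13 = (-0.10)(-0.10) − (0.80)(-0.05) = 0.0500
  C_21 = −[(-0.15)(0.90) − (-0.40)(-0.10)] = 0.1750
  C_22 = (0.75)(0.90) − (-0.40)(-0.05) = 0.6550
  C_23 = −[(0.75)(-0.10) − (-0.15)(-0.05)] = 0.0825
  C_31 = (-0.15)(-0.40) − (-0.40)(0.80) = 0.3800
  C_32 = −[(0.75)(-0.40) − (-0.40)(-0.10)] = 0.3400
  C_33 = (0.75)(0.80) − (-0.15)(-0.10) = 0.5850
det(I−A) = Σ_j (I−A)_1j·C_1j = (0.75)(0.6800) + (-0.15)(0.1100) + (-0.40)(0.0500) = 0.4735
adj(I−A) = Cᵀ =
  [ 0.6800   0.1750   0.3800]
  [ 0.1100   0.6550   0.3400]
  [ 0.0500   0.0825   0.5850]
(I − A)⁻¹ = adj(I−A) / det(I−A) ≈
  [   1.4361     0.3696     0.8025]
  [   0.2323     1.3833     0.7181]
  [   0.1056     0.1742     1.2355]
The output multiplier for sector j is the column-j sum of the Leontief inverse (I − A)⁻¹ = adj(I−A) / det(I−A).
Column E of adj(I−A): (0.6800, 0.1100, 0.0500); det(I−A) = 0.4735.
m_E = (0.6800 + 0.1100 + 0.0500) / 0.4735 = 0.84 / 0.4735 ≈ 1.774.

m_E = 1.774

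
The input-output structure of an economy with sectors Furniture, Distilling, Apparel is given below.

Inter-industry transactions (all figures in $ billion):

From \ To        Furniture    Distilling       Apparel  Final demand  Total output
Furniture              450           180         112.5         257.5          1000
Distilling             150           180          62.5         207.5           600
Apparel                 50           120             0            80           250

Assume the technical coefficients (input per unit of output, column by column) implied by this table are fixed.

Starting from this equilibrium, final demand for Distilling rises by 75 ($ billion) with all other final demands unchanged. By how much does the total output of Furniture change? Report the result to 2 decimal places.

Δx_F = 104.65

Technical coefficients a_ij = z_ij / X_j:
  a_FF = 450/1000 = 0.45, a_DF = 150/1000 = 0.15, a_AF = 50/1000 = 0.05
  a_FD = 180/600 = 0.30, a_DD = 180/600 = 0.30, a_AD = 120/600 = 0.20
  a_FA = 112.5/250 = 0.45, a_DA = 62.5/250 = 0.25, a_AA = 0/250 = 0.00
I − A =
  [   0.55    -0.30    -0.45]
  [  -0.15     0.70    -0.25]
  [  -0.05    -0.20     1.00]
Cofactors of I−A, C_ij = (−1)^(i+j)·(minor ij) (rows/columns in the sector order above):
  C_11 = (0.70)(1.00) − (-0.25)(-0.20) = 0.6500
  C_12 = −[(-0.15)(1.00) − (-0.25)(-0.05)] = 0.1625
  C_13 = (-0.15)(-0.20) − (0.70)(-0.05) = 0.0650
  C_21 = −[(-0.30)(1.00) − (-0.45)(-0.20)] = 0.3900
  C_22 = (0.55)(1.00) − (-0.45)(-0.05) = 0.5275
  C_23 = −[(0.55)(-0.20) − (-0.30)(-0.05)] = 0.1250
  C_31 = (-0.30)(-0.25) − (-0.45)(0.70) = 0.3900
  C_32 = −[(0.55)(-0.25) − (-0.45)(-0.15)] = 0.2050
  C_33 = (0.55)(0.70) − (-0.30)(-0.15) = 0.3400
det(I−A) = Σ_j (I−A)_1j·C_1j = (0.55)(0.6500) + (-0.30)(0.1625) + (-0.45)(0.0650) = 0.2795
adj(I−A) = Cᵀ =
  [ 0.6500   0.3900   0.3900]
  [ 0.1625   0.5275   0.2050]
  [ 0.0650   0.1250   0.3400]
(I − A)⁻¹ = adj(I−A) / det(I−A) ≈
  [   2.3256     1.3953     1.3953]
  [   0.5814     1.8873     0.7335]
  [   0.2326     0.4472     1.2165]
Δx = (I − A)⁻¹ Δd with Δd having +75 in the Distilling component and 0 elsewhere.
So Δx_F = L_FD · (+75), where L_FD = adj(I−A)_FD / det(I−A) = 0.3900 / 0.2795.
Δx_F = 0.3900 × (+75) / 0.2795 = 29.25 / 0.2795 ≈ 104.65.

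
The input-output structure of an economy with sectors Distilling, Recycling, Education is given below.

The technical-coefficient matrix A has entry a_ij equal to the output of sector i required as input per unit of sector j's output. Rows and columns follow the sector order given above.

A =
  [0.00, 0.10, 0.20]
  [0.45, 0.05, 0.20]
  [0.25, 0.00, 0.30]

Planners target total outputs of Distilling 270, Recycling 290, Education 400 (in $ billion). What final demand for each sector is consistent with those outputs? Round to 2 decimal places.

d_D = 161.00, d_R = 74.00, d_E = 212.50

I − A =
  [   1.00    -0.10    -0.20]
  [  -0.45     0.95    -0.20]
  [  -0.25     0.00     0.70]
d = (I − A) x:
  d_D = (+1.00)·270 + (-0.10)·290 + (-0.20)·400 = 161.00
  d_R = (-0.45)·270 + (+0.95)·290 + (-0.20)·400 = 74.00
  d_E = (-0.25)·270 + (+0.00)·290 + (+0.70)·400 = 212.50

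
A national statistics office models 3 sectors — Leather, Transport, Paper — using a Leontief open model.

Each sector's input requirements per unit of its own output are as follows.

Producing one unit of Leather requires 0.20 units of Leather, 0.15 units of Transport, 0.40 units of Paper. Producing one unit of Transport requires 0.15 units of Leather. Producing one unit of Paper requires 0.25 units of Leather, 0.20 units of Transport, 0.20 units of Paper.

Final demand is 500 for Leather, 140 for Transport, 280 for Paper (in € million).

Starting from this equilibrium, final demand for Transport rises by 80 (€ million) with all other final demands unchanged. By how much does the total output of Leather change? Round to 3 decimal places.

I − A =
  [   0.80    -0.15    -0.25]
  [  -0.15     1.00    -0.20]
  [  -0.40     0.00     0.80]
Cofactors of I−A, C_ij = (−1)^(i+j)·(minor ij) (rows/columns in the sector order above):
  C_11 = (1.00)(0.80) − (-0.20)(0.00) = 0.8000
  C_12 = −[(-0.15)(0.80) − (-0.20)(-0.40)] = 0.2000
  C_13 = (-0.15)(0.00) − (1.00)(-0.40) = 0.4000
  C_21 = −[(-0.15)(0.80) − (-0.25)(0.00)] = 0.1200
  C_22 = (0.80)(0.80) − (-0.25)(-0.40) = 0.5400
  C_23 = −[(0.80)(0.00) − (-0.15)(-0.40)] = 0.0600
  C_31 = (-0.15)(-0.20) − (-0.25)(1.00) = 0.2800
  C_32 = −[(0.80)(-0.20) − (-0.25)(-0.15)] = 0.1975
  C_33 = (0.80)(1.00) − (-0.15)(-0.15) = 0.7775
det(I−A) = Σ_j (I−A)_1j·C_1j = (0.80)(0.8000) + (-0.15)(0.2000) + (-0.25)(0.4000) = 0.5100
adj(I−A) = Cᵀ =
  [ 0.8000   0.1200   0.2800]
  [ 0.2000   0.5400   0.1975]
  [ 0.4000   0.0600   0.7775]
(I − A)⁻¹ = adj(I−A) / det(I−A) ≈
  [   1.5686     0.2353     0.5490]
  [   0.3922     1.0588     0.3873]
  [   0.7843     0.1176     1.5245]
Δx = (I − A)⁻¹ Δd with Δd having +80 in the Transport component and 0 elsewhere.
So Δx_1 = L_12 · (+80), where L_12 = adj(I−A)_12 / det(I−A) = 0.1200 / 0.5100.
Δx_1 = 0.1200 × (+80) / 0.5100 = 9.60 / 0.5100 ≈ 18.824.

Δx_1 = 18.824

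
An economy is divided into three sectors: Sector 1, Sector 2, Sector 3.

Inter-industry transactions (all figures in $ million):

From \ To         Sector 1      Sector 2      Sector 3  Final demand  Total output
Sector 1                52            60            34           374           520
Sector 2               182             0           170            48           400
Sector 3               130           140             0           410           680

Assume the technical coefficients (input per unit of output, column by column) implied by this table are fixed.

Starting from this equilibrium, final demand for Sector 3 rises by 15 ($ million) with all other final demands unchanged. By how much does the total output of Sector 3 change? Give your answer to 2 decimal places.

Technical coefficients a_ij = z_ij / X_j:
  a_11 = 52/520 = 0.10, a_21 = 182/520 = 0.35, a_31 = 130/520 = 0.25
  a_12 = 60/400 = 0.15, a_22 = 0/400 = 0.00, a_32 = 140/400 = 0.35
  a_13 = 34/680 = 0.05, a_23 = 170/680 = 0.25, a_33 = 0/680 = 0.00
I − A =
  [   0.90    -0.15    -0.05]
  [  -0.35     1.00    -0.25]
  [  -0.25    -0.35     1.00]
Cofactors of I−A, C_ij = (−1)^(i+j)·(minor ij) (rows/columns in the sector order above):
  C_11 = (1.00)(1.00) − (-0.25)(-0.35) = 0.9125
  C_12 = −[(-0.35)(1.00) − (-0.25)(-0.25)] = 0.4125
  C_13 = (-0.35)(-0.35) − (1.00)(-0.25) = 0.3725
  C_21 = −[(-0.15)(1.00) − (-0.05)(-0.35)] = 0.1675
  C_22 = (0.90)(1.00) − (-0.05)(-0.25) = 0.8875
  C_23 = −[(0.90)(-0.35) − (-0.15)(-0.25)] = 0.3525
  C_31 = (-0.15)(-0.25) − (-0.05)(1.00) = 0.0875
  C_32 = −[(0.90)(-0.25) − (-0.05)(-0.35)] = 0.2425
  C_33 = (0.90)(1.00) − (-0.15)(-0.35) = 0.8475
det(I−A) = Σ_j (I−A)_1j·C_1j = (0.90)(0.9125) + (-0.15)(0.4125) + (-0.05)(0.3725) = 0.74075
adj(I−A) = Cᵀ =
  [ 0.9125   0.1675   0.0875]
  [ 0.4125   0.8875   0.2425]
  [ 0.3725   0.3525   0.8475]
(I − A)⁻¹ = adj(I−A) / det(I−A) ≈
  [   1.2319     0.2261     0.1181]
  [   0.5569     1.1981     0.3274]
  [   0.5029     0.4759     1.1441]
Δx = (I − A)⁻¹ Δd with Δd having +15 in the Sector 3 component and 0 elsewhere.
So Δx_3 = L_33 · (+15), where L_33 = adj(I−A)_33 / det(I−A) = 0.8475 / 0.74075.
Δx_3 = 0.8475 × (+15) / 0.74075 = 12.7125 / 0.74075 ≈ 17.16.

Δx_3 = 17.16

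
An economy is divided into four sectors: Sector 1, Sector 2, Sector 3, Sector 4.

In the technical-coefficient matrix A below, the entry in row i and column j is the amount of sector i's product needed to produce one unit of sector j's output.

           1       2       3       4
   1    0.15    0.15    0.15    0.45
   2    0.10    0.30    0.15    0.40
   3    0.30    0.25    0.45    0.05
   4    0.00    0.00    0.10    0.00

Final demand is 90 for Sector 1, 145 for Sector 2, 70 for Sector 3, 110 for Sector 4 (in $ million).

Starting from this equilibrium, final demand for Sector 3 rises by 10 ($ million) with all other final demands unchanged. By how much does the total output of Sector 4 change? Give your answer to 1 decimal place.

Δx_4 = 2.6

I − A =
  [   0.85    -0.15    -0.15    -0.45]
  [  -0.10     0.70    -0.15    -0.40]
  [  -0.30    -0.25     0.55    -0.05]
  [   0.00     0.00    -0.10     1.00]
Compute the cofactors C_ij = (−1)^(i+j)·(3×3 minor ij) of I−A; the adjugate is their transpose:
adj(I−A) = Cᵀ =
  [ 0.334000   0.130500   0.165000   0.210750]
  [ 0.111500   0.404750   0.181000   0.221125]
  [ 0.235000   0.257500   0.580000   0.237750]
  [ 0.023500   0.025750   0.058000   0.245125]
det(I−A) = Σ_j (I−A)_1j·C_1j = (0.85)(0.334000) + (-0.15)(0.111500) + (-0.15)(0.235000) + (-0.45)(0.023500) = 0.22135
(I − A)⁻¹ = adj(I−A) / det(I−A) ≈
  [   1.5089     0.5896     0.7454     0.9521]
  [   0.5037     1.8286     0.8177     0.9990]
  [   1.0617     1.1633     2.6203     1.0741]
  [   0.1062     0.1163     0.2620     1.1074]
Δx = (I − A)⁻¹ Δd with Δd having +10 in the Sector 3 component and 0 elsewhere.
So Δx_4 = L_43 · (+10), where L_43 = adj(I−A)_43 / det(I−A) = 0.058000 / 0.22135.
Δx_4 = 0.058000 × (+10) / 0.22135 = 0.58 / 0.22135 ≈ 2.6.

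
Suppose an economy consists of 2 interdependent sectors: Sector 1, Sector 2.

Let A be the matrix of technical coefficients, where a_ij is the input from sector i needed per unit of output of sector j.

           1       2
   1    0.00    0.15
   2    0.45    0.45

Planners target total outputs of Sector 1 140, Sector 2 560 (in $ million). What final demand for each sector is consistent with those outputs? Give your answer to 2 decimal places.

d_1 = 56.00, d_2 = 245.00

I − A =
  [   1.00    -0.15]
  [  -0.45     0.55]
d = (I − A) x:
  d_1 = (+1.00)·140 + (-0.15)·560 = 56.00
  d_2 = (-0.45)·140 + (+0.55)·560 = 245.00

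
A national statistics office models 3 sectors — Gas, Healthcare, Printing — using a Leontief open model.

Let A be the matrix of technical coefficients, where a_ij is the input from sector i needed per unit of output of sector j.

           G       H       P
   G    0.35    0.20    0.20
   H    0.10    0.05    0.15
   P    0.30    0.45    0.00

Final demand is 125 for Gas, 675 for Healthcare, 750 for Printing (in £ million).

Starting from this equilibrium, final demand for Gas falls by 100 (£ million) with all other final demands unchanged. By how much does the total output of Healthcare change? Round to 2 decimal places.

I − A =
  [   0.65    -0.20    -0.20]
  [  -0.10     0.95    -0.15]
  [  -0.30    -0.45     1.00]
Cofactors of I−A, C_ij = (−1)^(i+j)·(minor ij) (rows/columns in the sector order above):
  C_11 = (0.95)(1.00) − (-0.15)(-0.45) = 0.8825
  C_12 = −[(-0.10)(1.00) − (-0.15)(-0.30)] = 0.1450
  C_13 = (-0.10)(-0.45) − (0.95)(-0.30) = 0.3300
  C_21 = −[(-0.20)(1.00) − (-0.20)(-0.45)] = 0.2900
  C_22 = (0.65)(1.00) − (-0.20)(-0.30) = 0.5900
  C_23 = −[(0.65)(-0.45) − (-0.20)(-0.30)] = 0.3525
  C_31 = (-0.20)(-0.15) − (-0.20)(0.95) = 0.2200
  C_32 = −[(0.65)(-0.15) − (-0.20)(-0.10)] = 0.1175
  C_33 = (0.65)(0.95) − (-0.20)(-0.10) = 0.5975
det(I−A) = Σ_j (I−A)_1j·C_1j = (0.65)(0.8825) + (-0.20)(0.1450) + (-0.20)(0.3300) = 0.478625
adj(I−A) = Cᵀ =
  [ 0.8825   0.2900   0.2200]
  [ 0.1450   0.5900   0.1175]
  [ 0.3300   0.3525   0.5975]
(I − A)⁻¹ = adj(I−A) / det(I−A) ≈
  [   1.8438     0.6059     0.4597]
  [   0.3030     1.2327     0.2455]
  [   0.6895     0.7365     1.2484]
Δx = (I − A)⁻¹ Δd with Δd having -100 in the Gas component and 0 elsewhere.
So Δx_H = L_HG · (-100), where L_HG = adj(I−A)_HG / det(I−A) = 0.1450 / 0.478625.
Δx_H = 0.1450 × (-100) / 0.478625 = -14.50 / 0.478625 ≈ -30.30.

Δx_H = -30.30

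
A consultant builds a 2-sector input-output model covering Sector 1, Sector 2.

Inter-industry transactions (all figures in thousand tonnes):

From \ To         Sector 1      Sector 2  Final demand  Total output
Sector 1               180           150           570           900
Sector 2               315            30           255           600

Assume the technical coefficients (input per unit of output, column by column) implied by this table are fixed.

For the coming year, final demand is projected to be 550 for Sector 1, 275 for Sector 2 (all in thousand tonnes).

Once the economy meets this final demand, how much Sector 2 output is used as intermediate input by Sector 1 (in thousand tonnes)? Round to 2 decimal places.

z_21 = 307.71

Technical coefficients a_ij = z_ij / X_j:
  a_11 = 180/900 = 0.20, a_21 = 315/900 = 0.35
  a_12 = 150/600 = 0.25, a_22 = 30/600 = 0.05
I − A =
  [   0.80    -0.25]
  [  -0.35     0.95]
det(I−A) = (0.80)(0.95) − (-0.25)(-0.35) = 0.6725
adj(I−A) = [[0.95, 0.25], [0.35, 0.80]]
(I − A)⁻¹ = adj(I−A) / det(I−A) ≈
  [   1.4126     0.3717]
  [   0.5204     1.1896]
First solve x = (I − A)⁻¹ d = adj(I−A)·d / det(I−A); in particular x_1 = (0.95·550 + 0.25·275) / 0.6725 = 591.25 / 0.6725 ≈ 879.1822.
Intermediate flow from 2 to 1: z_21 = a_21 · x_1 = 0.35 × 591.25 / 0.6725 = 206.9375 / 0.6725 ≈ 307.71.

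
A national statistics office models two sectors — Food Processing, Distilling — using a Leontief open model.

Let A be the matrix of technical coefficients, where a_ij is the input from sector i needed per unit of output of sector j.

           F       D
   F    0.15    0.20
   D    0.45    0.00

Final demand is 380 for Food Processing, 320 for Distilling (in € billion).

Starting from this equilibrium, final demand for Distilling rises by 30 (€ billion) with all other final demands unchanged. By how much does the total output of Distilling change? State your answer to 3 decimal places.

Δx_D = 33.553

I − A =
  [   0.85    -0.20]
  [  -0.45     1.00]
det(I−A) = (0.85)(1.00) − (-0.20)(-0.45) = 0.7600
adj(I−A) = [[1.00, 0.20], [0.45, 0.85]]
(I − A)⁻¹ = adj(I−A) / det(I−A) ≈
  [   1.3158     0.2632]
  [   0.5921     1.1184]
Δx = (I − A)⁻¹ Δd with Δd having +30 in the Distilling component and 0 elsewhere.
So Δx_D = L_DD · (+30), where L_DD = adj(I−A)_DD / det(I−A) = 0.85 / 0.7600.
Δx_D = 0.85 × (+30) / 0.7600 = 25.50 / 0.7600 ≈ 33.553.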